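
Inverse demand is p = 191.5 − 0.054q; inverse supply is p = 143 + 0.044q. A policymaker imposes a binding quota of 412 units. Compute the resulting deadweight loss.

Competitive equilibrium: 191.5 − 0.054q = 143 + 0.044q → q* = 494.898, p* = 164.7755.
At q = 412: demand price = 191.5 − 0.054·412 = 169.252; supply price = 143 + 0.044·412 = 161.128.
Δq = 494.898 − 412 = 82.898; wedge = 169.252 − 161.128 = 8.124.
Deadweight loss = ½ × 82.898 × 8.124 = 336.73.

336.73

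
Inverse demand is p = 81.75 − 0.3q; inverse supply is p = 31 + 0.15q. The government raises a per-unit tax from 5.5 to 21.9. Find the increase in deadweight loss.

Competitive equilibrium: 81.75 − 0.3q = 31 + 0.15q → q* = 112.7778, p* = 47.9167.
For a per-unit tax t: Δq = t/0.45, so DWL = ½·t·(t/0.45) = t²/0.9.
At t = 5.5: DWL = 33.611. At t = 21.9: DWL = 532.9.
Increase = 532.9 − 33.611 = 499.29.

499.29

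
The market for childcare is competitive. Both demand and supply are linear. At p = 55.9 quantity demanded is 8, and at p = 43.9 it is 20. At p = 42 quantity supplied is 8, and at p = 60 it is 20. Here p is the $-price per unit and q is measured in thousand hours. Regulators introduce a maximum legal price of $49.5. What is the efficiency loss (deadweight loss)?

Demand slope = (43.9 − 55.9)/(20 − 8) = −1, so p = 63.9 − q.
Supply slope = (60 − 42)/(20 − 8) = 1.5, so p = 30 + 1.5q.
Competitive equilibrium: 63.9 − q = 30 + 1.5q → q* = 13.56, p* = 50.34.
At the ceiling p = 49.5, quantity supplied = (49.5 − 30)/1.5 = 13.
Willingness to pay at q' = 13: 63.9 − 1·13 = 50.9.
Δq = 13.56 − 13 = 0.56; wedge = 50.9 − 49.5 = 1.4.
Deadweight loss = ½ × 0.56 × 1.4 = $0.392 thousand.

$0.392 thousand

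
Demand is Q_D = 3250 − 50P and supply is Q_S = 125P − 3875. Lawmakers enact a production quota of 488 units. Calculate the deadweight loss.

7384.87

In inverse form: demand P = 65 − 0.02Q, supply P = 31 + 0.008Q.
Competitive equilibrium: 65 − 0.02Q = 31 + 0.008Q → Q* = 1214.2857, P* = 40.7143.
At Q = 488: demand price = 65 − 0.02·488 = 55.24; supply price = 31 + 0.008·488 = 34.904.
ΔQ = 1214.2857 − 488 = 726.2857; wedge = 55.24 − 34.904 = 20.336.
Welfare loss = ½ × 726.2857 × 20.336 = 7384.87.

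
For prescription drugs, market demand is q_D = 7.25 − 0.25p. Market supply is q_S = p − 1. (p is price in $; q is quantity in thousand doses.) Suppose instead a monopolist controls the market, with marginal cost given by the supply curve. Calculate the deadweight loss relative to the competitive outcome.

$15.49 thousand

In inverse form: demand p = 29 − 4q, supply p = 1 + q.
Competitive equilibrium: 29 − 4q = 1 + q → q* = 5.6, p* = 6.6.
Marginal revenue: MR = 29 − 8q. Set MR = MC: 29 − 8q = 1 + q → q_m = 3.1111.
Price p_m = 29 − 4·3.1111 = 16.5556; MC(q_m) = 1 + 1·3.1111 = 4.1111.
Competitive q* = 5.6, so Δq = 2.4889; wedge = 16.5556 − 4.1111 = 12.4445.
DWL = ½ × 2.4889 × 12.4445 = $15.49 thousand.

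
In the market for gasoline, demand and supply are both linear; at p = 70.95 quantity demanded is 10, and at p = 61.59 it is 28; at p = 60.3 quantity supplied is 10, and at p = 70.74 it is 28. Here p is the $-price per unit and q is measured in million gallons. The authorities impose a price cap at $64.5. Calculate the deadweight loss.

Demand slope = (61.59 − 70.95)/(28 − 10) = −0.52, so p = 76.15 − 0.52q.
Supply slope = (70.74 − 60.3)/(28 − 10) = 0.58, so p = 54.5 + 0.58q.
Competitive equilibrium: 76.15 − 0.52q = 54.5 + 0.58q → q* = 19.6818, p* = 65.9155.
At the ceiling p = 64.5, quantity supplied = (64.5 − 54.5)/0.58 = 17.2414.
Willingness to pay at q' = 17.2414: 76.15 − 0.52·17.2414 = 67.1845.
Δq = 19.6818 − 17.2414 = 2.4404; wedge = 67.1845 − 64.5 = 2.6845.
The triangle = ½ × 2.4404 × 2.6845 = $3.28 million.

$3.28 million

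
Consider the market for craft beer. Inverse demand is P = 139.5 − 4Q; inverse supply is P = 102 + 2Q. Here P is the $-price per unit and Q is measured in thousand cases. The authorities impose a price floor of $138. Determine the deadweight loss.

$103.55 thousand

Competitive equilibrium: 139.5 − 4Q = 102 + 2Q → Q* = 6.25, P* = 114.5.
At the floor P = 138, quantity demanded = (139.5 − 138)/4 = 0.375.
Sellers' marginal cost at Q' = 0.375: 102 + 2·0.375 = 102.75.
ΔQ = 6.25 − 0.375 = 5.875; wedge = 138 − 102.75 = 35.25.
DWL = ½ × 5.875 × 35.25 = $103.55 thousand.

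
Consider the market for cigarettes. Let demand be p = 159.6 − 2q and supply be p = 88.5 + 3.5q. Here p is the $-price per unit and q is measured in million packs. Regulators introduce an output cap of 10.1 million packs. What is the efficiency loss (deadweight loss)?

Competitive equilibrium: 159.6 − 2q = 88.5 + 3.5q → q* = 12.9273, p* = 133.7455.
At q = 10.1: demand price = 159.6 − 2·10.1 = 139.4; supply price = 88.5 + 3.5·10.1 = 123.85.
Δq = 12.9273 − 10.1 = 2.8273; wedge = 139.4 − 123.85 = 15.55.
Welfare loss = ½ × 2.8273 × 15.55 = $21.98 million.

$21.98 million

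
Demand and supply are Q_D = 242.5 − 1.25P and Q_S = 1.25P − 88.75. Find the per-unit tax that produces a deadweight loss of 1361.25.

66

In inverse form: demand P = 194 − 0.8Q, supply P = 71 + 0.8Q.
Competitive equilibrium: 194 − 0.8Q = 71 + 0.8Q → Q* = 76.875, P* = 132.5.
A tax t gives ΔQ = t/1.6 and wedge t, so DWL = t²/3.2.
t²/3.2 = 1361.25 → t² = 4356 → t = 66.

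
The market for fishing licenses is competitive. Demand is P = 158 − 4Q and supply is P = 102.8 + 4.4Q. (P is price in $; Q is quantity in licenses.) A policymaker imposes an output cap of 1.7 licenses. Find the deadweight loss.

Competitive equilibrium: 158 − 4Q = 102.8 + 4.4Q → Q* = 6.5714, P* = 131.7143.
At Q = 1.7: demand price = 158 − 4·1.7 = 151.2; supply price = 102.8 + 4.4·1.7 = 110.28.
ΔQ = 6.5714 − 1.7 = 4.8714; wedge = 151.2 − 110.28 = 40.92.
Welfare loss = ½ × 4.8714 × 40.92 = $99.67.

$99.67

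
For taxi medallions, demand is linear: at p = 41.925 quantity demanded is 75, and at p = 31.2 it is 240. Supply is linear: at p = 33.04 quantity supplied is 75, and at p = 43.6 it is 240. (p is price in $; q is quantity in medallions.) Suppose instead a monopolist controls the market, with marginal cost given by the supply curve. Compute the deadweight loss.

$149.89

Demand slope = (31.2 − 41.925)/(240 − 75) = −0.065, so p = 46.8 − 0.065q.
Supply slope = (43.6 − 33.04)/(240 − 75) = 0.064, so p = 28.24 + 0.064q.
Competitive equilibrium: 46.8 − 0.065q = 28.24 + 0.064q → q* = 143.87597, p* = 37.44806.
Marginal revenue: MR = 46.8 − 0.13q. Set MR = MC: 46.8 − 0.13q = 28.24 + 0.064q → q_m = 95.6701.
Price p_m = 46.8 − 0.065·95.6701 = 40.58144; MC(q_m) = 28.24 + 0.064·95.6701 = 34.36289.
Competitive q* = 143.87597, so Δq = 48.20587; wedge = 40.58144 − 34.36289 = 6.21855.
Deadweight loss = ½ × 48.20587 × 6.21855 = $149.89.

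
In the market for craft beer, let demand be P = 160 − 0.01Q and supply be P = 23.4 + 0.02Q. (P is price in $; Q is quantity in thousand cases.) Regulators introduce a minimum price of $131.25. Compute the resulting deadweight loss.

$42252.04 thousand

Competitive equilibrium: 160 − 0.01Q = 23.4 + 0.02Q → Q* = 4553.3333, P* = 114.4667.
At the floor P = 131.25, quantity demanded = (160 − 131.25)/0.01 = 2875.
Sellers' marginal cost at Q' = 2875: 23.4 + 0.02·2875 = 80.9.
ΔQ = 4553.3333 − 2875 = 1678.3333; wedge = 131.25 − 80.9 = 50.35.
DWL = ½ × 1678.3333 × 50.35 = $42252.04 thousand.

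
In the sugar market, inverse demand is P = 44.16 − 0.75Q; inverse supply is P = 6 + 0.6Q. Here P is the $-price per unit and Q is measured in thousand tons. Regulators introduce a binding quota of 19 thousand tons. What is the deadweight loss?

Competitive equilibrium: 44.16 − 0.75Q = 6 + 0.6Q → Q* = 28.2667, P* = 22.96.
At Q = 19: demand price = 44.16 − 0.75·19 = 29.91; supply price = 6 + 0.6·19 = 17.4.
ΔQ = 28.2667 − 19 = 9.2667; wedge = 29.91 − 17.4 = 12.51.
The triangle = ½ × 9.2667 × 12.51 = $57.963 thousand.

$57.963 thousand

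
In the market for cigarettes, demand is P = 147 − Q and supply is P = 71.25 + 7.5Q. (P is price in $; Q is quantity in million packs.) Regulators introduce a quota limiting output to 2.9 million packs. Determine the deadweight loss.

$153.60 million

Competitive equilibrium: 147 − Q = 71.25 + 7.5Q → Q* = 8.9118, P* = 138.0882.
At Q = 2.9: demand price = 147 − 1·2.9 = 144.1; supply price = 71.25 + 7.5·2.9 = 93.
ΔQ = 8.9118 − 2.9 = 6.0118; wedge = 144.1 − 93 = 51.1.
Deadweight loss = ½ × 6.0118 × 51.1 = $153.60 million.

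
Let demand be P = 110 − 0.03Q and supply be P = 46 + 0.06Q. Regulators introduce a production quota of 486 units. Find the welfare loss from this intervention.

Competitive equilibrium: 110 − 0.03Q = 46 + 0.06Q → Q* = 711.1111, P* = 88.6667.
At Q = 486: demand price = 110 − 0.03·486 = 95.42; supply price = 46 + 0.06·486 = 75.16.
ΔQ = 711.1111 − 486 = 225.1111; wedge = 95.42 − 75.16 = 20.26.
The triangle = ½ × 225.1111 × 20.26 = 2280.38.

2280.38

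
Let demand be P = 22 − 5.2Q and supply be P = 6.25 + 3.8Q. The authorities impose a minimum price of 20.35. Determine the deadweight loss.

Competitive equilibrium: 22 − 5.2Q = 6.25 + 3.8Q → Q* = 1.75, P* = 12.9.
At the floor P = 20.35, quantity demanded = (22 − 20.35)/5.2 = 0.3173.
Sellers' marginal cost at Q' = 0.3173: 6.25 + 3.8·0.3173 = 7.4557.
ΔQ = 1.75 − 0.3173 = 1.4327; wedge = 20.35 − 7.4557 = 12.8943.
The triangle = ½ × 1.4327 × 12.8943 = 9.24.

9.24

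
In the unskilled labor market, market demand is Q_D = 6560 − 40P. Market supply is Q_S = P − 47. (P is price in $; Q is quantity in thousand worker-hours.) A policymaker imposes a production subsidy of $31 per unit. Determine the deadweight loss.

In inverse form: demand P = 164 − 0.025Q, supply P = 47 + Q.
Competitive equilibrium: 164 − 0.025Q = 47 + Q → Q* = 114.1463, P* = 161.1463.
The subsidy lowers effective supply by 31: P = 16 + Q.
New quantity: 164 − 0.025Q = 16 + Q → Q' = 144.3902.
Overproduction ΔQ = 144.3902 − 114.1463 = 30.2439; wedge = subsidy = 31.
Welfare loss = ½ × 30.2439 × 31 = $468.78 thousand.

$468.78 thousand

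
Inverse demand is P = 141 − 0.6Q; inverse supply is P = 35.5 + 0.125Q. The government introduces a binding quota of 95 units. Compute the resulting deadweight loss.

Competitive equilibrium: 141 − 0.6Q = 35.5 + 0.125Q → Q* = 145.5172, P* = 53.6897.
At Q = 95: demand price = 141 − 0.6·95 = 84; supply price = 35.5 + 0.125·95 = 47.375.
ΔQ = 145.5172 − 95 = 50.5172; wedge = 84 − 47.375 = 36.625.
Deadweight loss = ½ × 50.5172 × 36.625 = 925.10.

925.10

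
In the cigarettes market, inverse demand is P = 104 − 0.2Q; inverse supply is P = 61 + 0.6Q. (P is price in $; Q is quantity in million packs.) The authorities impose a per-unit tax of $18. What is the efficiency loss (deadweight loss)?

Competitive equilibrium: 104 − 0.2Q = 61 + 0.6Q → Q* = 53.75, P* = 93.25.
With the tax, the buyer price exceeds the seller price by 18: (104 − 0.2Q) − (61 + 0.6Q) = 18 → Q' = 31.25.
ΔQ = 53.75 − 31.25 = 22.5; the wedge equals the tax, 18.
DWL = ½ × 22.5 × 18 = $202.50 million.

$202.50 million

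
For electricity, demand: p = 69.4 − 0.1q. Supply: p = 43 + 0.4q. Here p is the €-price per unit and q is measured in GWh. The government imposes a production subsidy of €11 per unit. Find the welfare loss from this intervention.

€121

Competitive equilibrium: 69.4 − 0.1q = 43 + 0.4q → q* = 52.8, p* = 64.12.
The subsidy lowers effective supply by 11: p = 32 + 0.4q.
New quantity: 69.4 − 0.1q = 32 + 0.4q → q' = 74.8.
Overproduction Δq = 74.8 − 52.8 = 22; wedge = subsidy = 11.
The triangle = ½ × 22 × 11 = €121.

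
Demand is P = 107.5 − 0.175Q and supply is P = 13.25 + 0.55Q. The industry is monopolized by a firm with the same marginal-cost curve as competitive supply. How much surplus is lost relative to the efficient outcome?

Competitive equilibrium: 107.5 − 0.175Q = 13.25 + 0.55Q → Q* = 130, P* = 84.75.
Marginal revenue: MR = 107.5 − 0.35Q. Set MR = MC: 107.5 − 0.35Q = 13.25 + 0.55Q → Q_m = 104.7222.
Price P_m = 107.5 − 0.175·104.7222 = 89.1736; MC(Q_m) = 13.25 + 0.55·104.7222 = 70.8472.
Competitive Q* = 130, so ΔQ = 25.2778; wedge = 89.1736 − 70.8472 = 18.3264.
Welfare loss = ½ × 25.2778 × 18.3264 = 231.63.

231.63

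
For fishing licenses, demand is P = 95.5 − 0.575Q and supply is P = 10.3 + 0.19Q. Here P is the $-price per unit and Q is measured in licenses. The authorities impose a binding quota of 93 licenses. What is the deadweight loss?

$129.11

Competitive equilibrium: 95.5 − 0.575Q = 10.3 + 0.19Q → Q* = 111.3725, P* = 31.4608.
At Q = 93: demand price = 95.5 − 0.575·93 = 42.025; supply price = 10.3 + 0.19·93 = 27.97.
ΔQ = 111.3725 − 93 = 18.3725; wedge = 42.025 − 27.97 = 14.055.
The triangle = ½ × 18.3725 × 14.055 = $129.11.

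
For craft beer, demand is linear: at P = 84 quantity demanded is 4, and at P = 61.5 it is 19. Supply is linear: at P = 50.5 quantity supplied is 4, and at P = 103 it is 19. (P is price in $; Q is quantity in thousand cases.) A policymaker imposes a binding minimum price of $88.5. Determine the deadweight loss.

$235.225 thousand

Demand slope = (61.5 − 84)/(19 − 4) = −1.5, so P = 90 − 1.5Q.
Supply slope = (103 − 50.5)/(19 − 4) = 3.5, so P = 36.5 + 3.5Q.
Competitive equilibrium: 90 − 1.5Q = 36.5 + 3.5Q → Q* = 10.7, P* = 73.95.
At the floor P = 88.5, quantity demanded = (90 − 88.5)/1.5 = 1.
Sellers' marginal cost at Q' = 1: 36.5 + 3.5·1 = 40.
ΔQ = 10.7 − 1 = 9.7; wedge = 88.5 − 40 = 48.5.
Deadweight loss = ½ × 9.7 × 48.5 = $235.225 thousand.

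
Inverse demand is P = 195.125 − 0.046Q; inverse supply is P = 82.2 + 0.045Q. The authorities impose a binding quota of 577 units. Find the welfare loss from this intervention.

20056.78

Competitive equilibrium: 195.125 − 0.046Q = 82.2 + 0.045Q → Q* = 1240.93407, P* = 138.04203.
At Q = 577: demand price = 195.125 − 0.046·577 = 168.583; supply price = 82.2 + 0.045·577 = 108.165.
ΔQ = 1240.93407 − 577 = 663.93407; wedge = 168.583 − 108.165 = 60.418.
Welfare loss = ½ × 663.93407 × 60.418 = 20056.78.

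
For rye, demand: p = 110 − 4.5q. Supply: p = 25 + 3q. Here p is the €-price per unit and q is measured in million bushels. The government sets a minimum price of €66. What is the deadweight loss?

Competitive equilibrium: 110 − 4.5q = 25 + 3q → q* = 11.3333, p* = 59.
At the floor p = 66, quantity demanded = (110 − 66)/4.5 = 9.7778.
Sellers' marginal cost at q' = 9.7778: 25 + 3·9.7778 = 54.3334.
Δq = 11.3333 − 9.7778 = 1.5555; wedge = 66 − 54.3334 = 11.6666.
Welfare loss = ½ × 1.5555 × 11.6666 = €9.07 million.

€9.07 million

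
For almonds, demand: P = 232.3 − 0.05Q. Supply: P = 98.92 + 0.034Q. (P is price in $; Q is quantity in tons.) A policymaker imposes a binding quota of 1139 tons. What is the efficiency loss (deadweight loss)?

$8461.85

Competitive equilibrium: 232.3 − 0.05Q = 98.92 + 0.034Q → Q* = 1587.8571, P* = 152.9071.
At Q = 1139: demand price = 232.3 − 0.05·1139 = 175.35; supply price = 98.92 + 0.034·1139 = 137.646.
ΔQ = 1587.8571 − 1139 = 448.8571; wedge = 175.35 − 137.646 = 37.704.
Welfare loss = ½ × 448.8571 × 37.704 = $8461.85.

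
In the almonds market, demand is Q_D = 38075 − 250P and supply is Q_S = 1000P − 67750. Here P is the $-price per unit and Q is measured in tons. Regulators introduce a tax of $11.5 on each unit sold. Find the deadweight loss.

In inverse form: demand P = 152.3 − 0.004Q, supply P = 67.75 + 0.001Q.
Competitive equilibrium: 152.3 − 0.004Q = 67.75 + 0.001Q → Q* = 16910, P* = 84.66.
With the tax, the buyer price exceeds the seller price by 11.5: (152.3 − 0.004Q) − (67.75 + 0.001Q) = 11.5 → Q' = 14610.
ΔQ = 16910 − 14610 = 2300; the wedge equals the tax, 11.5.
The triangle = ½ × 2300 × 11.5 = $13225.

$13225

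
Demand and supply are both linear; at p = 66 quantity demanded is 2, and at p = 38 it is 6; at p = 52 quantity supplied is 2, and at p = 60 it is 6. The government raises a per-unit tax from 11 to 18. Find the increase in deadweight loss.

Demand slope = (38 − 66)/(6 − 2) = −7, so p = 80 − 7q.
Supply slope = (60 − 52)/(6 − 2) = 2, so p = 48 + 2q.
Competitive equilibrium: 80 − 7q = 48 + 2q → q* = 3.5556, p* = 55.1111.
For a per-unit tax t: Δq = t/9, so DWL = ½·t·(t/9) = t²/18.
At t = 11: DWL = 6.722. At t = 18: DWL = 18.
Increase = 18 − 6.722 = 11.28.

11.28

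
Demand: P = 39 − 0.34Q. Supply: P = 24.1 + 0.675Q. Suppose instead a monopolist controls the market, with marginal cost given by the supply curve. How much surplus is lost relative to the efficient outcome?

6.89

Competitive equilibrium: 39 − 0.34Q = 24.1 + 0.675Q → Q* = 14.6798, P* = 34.0089.
Marginal revenue: MR = 39 − 0.68Q. Set MR = MC: 39 − 0.68Q = 24.1 + 0.675Q → Q_m = 10.9963.
Price P_m = 39 − 0.34·10.9963 = 35.2613; MC(Q_m) = 24.1 + 0.675·10.9963 = 31.5225.
Competitive Q* = 14.6798, so ΔQ = 3.6835; wedge = 35.2613 − 31.5225 = 3.7388.
The triangle = ½ × 3.6835 × 3.7388 = 6.89.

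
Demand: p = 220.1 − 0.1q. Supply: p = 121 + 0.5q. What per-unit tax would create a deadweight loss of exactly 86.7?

Competitive equilibrium: 220.1 − 0.1q = 121 + 0.5q → q* = 165.1667, p* = 203.5833.
A tax t gives Δq = t/0.6 and wedge t, so DWL = t²/1.2.
t²/1.2 = 86.7 → t² = 104.04 → t = 10.2.

10.2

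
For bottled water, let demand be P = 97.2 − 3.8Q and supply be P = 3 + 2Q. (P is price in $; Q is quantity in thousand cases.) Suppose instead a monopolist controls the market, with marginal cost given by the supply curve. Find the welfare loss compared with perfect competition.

$119.86 thousand

Competitive equilibrium: 97.2 − 3.8Q = 3 + 2Q → Q* = 16.2414, P* = 35.4828.
Marginal revenue: MR = 97.2 − 7.6Q. Set MR = MC: 97.2 − 7.6Q = 3 + 2Q → Q_m = 9.8125.
Price P_m = 97.2 − 3.8·9.8125 = 59.9125; MC(Q_m) = 3 + 2·9.8125 = 22.625.
Competitive Q* = 16.2414, so ΔQ = 6.4289; wedge = 59.9125 − 22.625 = 37.2875.
The triangle = ½ × 6.4289 × 37.2875 = $119.86 thousand.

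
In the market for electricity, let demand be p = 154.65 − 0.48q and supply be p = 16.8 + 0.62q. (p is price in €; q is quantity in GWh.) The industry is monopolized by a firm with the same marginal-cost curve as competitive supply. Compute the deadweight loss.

€797.19

Competitive equilibrium: 154.65 − 0.48q = 16.8 + 0.62q → q* = 125.3182, p* = 94.4973.
Marginal revenue: MR = 154.65 − 0.96q. Set MR = MC: 154.65 − 0.96q = 16.8 + 0.62q → q_m = 87.2468.
Price p_m = 154.65 − 0.48·87.2468 = 112.7715; MC(q_m) = 16.8 + 0.62·87.2468 = 70.893.
Competitive q* = 125.3182, so Δq = 38.0714; wedge = 112.7715 − 70.893 = 41.8785.
The triangle = ½ × 38.0714 × 41.8785 = €797.19.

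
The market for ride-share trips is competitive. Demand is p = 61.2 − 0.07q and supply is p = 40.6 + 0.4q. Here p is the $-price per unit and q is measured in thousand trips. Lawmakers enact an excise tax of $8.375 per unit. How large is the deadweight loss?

Competitive equilibrium: 61.2 − 0.07q = 40.6 + 0.4q → q* = 43.8298, p* = 58.1319.
With the tax, the buyer price exceeds the seller price by 8.375: (61.2 − 0.07q) − (40.6 + 0.4q) = 8.375 → q' = 26.0106.
Δq = 43.8298 − 26.0106 = 17.8192; the wedge equals the tax, 8.375.
The triangle = ½ × 17.8192 × 8.375 = $74.62 thousand.

$74.62 thousand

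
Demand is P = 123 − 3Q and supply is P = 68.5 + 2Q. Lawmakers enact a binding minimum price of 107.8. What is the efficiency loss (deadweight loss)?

85.07

Competitive equilibrium: 123 − 3Q = 68.5 + 2Q → Q* = 10.9, P* = 90.3.
At the floor P = 107.8, quantity demanded = (123 − 107.8)/3 = 5.0667.
Sellers' marginal cost at Q' = 5.0667: 68.5 + 2·5.0667 = 78.6334.
ΔQ = 10.9 − 5.0667 = 5.8333; wedge = 107.8 − 78.6334 = 29.1666.
The triangle = ½ × 5.8333 × 29.1666 = 85.07.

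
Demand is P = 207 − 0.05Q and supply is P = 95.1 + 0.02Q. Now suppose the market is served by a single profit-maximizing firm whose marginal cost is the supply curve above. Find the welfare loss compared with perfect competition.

Competitive equilibrium: 207 − 0.05Q = 95.1 + 0.02Q → Q* = 1598.5714, P* = 127.0714.
Marginal revenue: MR = 207 − 0.1Q. Set MR = MC: 207 − 0.1Q = 95.1 + 0.02Q → Q_m = 932.5.
Price P_m = 207 − 0.05·932.5 = 160.375; MC(Q_m) = 95.1 + 0.02·932.5 = 113.75.
Competitive Q* = 1598.5714, so ΔQ = 666.0714; wedge = 160.375 − 113.75 = 46.625.
The triangle = ½ × 666.0714 × 46.625 = 15527.79.

15527.79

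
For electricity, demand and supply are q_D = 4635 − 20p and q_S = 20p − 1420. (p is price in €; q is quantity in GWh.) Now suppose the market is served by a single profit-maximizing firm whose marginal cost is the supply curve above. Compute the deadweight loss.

In inverse form: demand p = 231.75 − 0.05q, supply p = 71 + 0.05q.
Competitive equilibrium: 231.75 − 0.05q = 71 + 0.05q → q* = 1607.5, p* = 151.375.
Marginal revenue: MR = 231.75 − 0.1q. Set MR = MC: 231.75 − 0.1q = 71 + 0.05q → q_m = 1071.66667.
Price p_m = 231.75 − 0.05·1071.66667 = 178.16667; MC(q_m) = 71 + 0.05·1071.66667 = 124.58333.
Competitive q* = 1607.5, so Δq = 535.83333; wedge = 178.16667 − 124.58333 = 53.58334.
The triangle = ½ × 535.83333 × 53.58334 = €14355.87.

€14355.87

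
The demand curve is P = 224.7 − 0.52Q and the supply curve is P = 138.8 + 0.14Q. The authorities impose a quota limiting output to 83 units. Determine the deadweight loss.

733.68

Competitive equilibrium: 224.7 − 0.52Q = 138.8 + 0.14Q → Q* = 130.1515, P* = 157.0212.
At Q = 83: demand price = 224.7 − 0.52·83 = 181.54; supply price = 138.8 + 0.14·83 = 150.42.
ΔQ = 130.1515 − 83 = 47.1515; wedge = 181.54 − 150.42 = 31.12.
Deadweight loss = ½ × 47.1515 × 31.12 = 733.68.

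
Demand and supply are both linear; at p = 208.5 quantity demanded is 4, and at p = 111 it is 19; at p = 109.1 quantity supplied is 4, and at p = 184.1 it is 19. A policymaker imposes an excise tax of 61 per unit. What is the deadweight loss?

161.78

Demand slope = (111 − 208.5)/(19 − 4) = −6.5, so p = 234.5 − 6.5q.
Supply slope = (184.1 − 109.1)/(19 − 4) = 5, so p = 89.1 + 5q.
Competitive equilibrium: 234.5 − 6.5q = 89.1 + 5q → q* = 12.6435, p* = 152.3174.
With the tax, the buyer price exceeds the seller price by 61: (234.5 − 6.5q) − (89.1 + 5q) = 61 → q' = 7.3391.
Δq = 12.6435 − 7.3391 = 5.3044; the wedge equals the tax, 61.
DWL = ½ × 5.3044 × 61 = 161.78.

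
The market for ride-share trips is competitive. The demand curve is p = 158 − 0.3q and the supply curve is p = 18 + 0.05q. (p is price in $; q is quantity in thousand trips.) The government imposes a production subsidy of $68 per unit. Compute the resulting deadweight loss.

$6605.71 thousand

Competitive equilibrium: 158 − 0.3q = 18 + 0.05q → q* = 400, p* = 38.
The subsidy lowers effective supply by 68: p = 0.05q − 50.
New quantity: 158 − 0.3q = 0.05q − 50 → q' = 594.2857.
Overproduction Δq = 594.2857 − 400 = 194.2857; wedge = subsidy = 68.
Welfare loss = ½ × 194.2857 × 68 = $6605.71 thousand.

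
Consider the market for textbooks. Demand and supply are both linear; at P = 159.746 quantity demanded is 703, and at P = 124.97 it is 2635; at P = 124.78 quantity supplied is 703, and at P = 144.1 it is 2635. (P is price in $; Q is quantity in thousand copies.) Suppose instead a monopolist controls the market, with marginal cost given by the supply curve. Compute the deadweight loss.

Demand slope = (124.97 − 159.746)/(2635 − 703) = −0.018, so P = 172.4 − 0.018Q.
Supply slope = (144.1 − 124.78)/(2635 − 703) = 0.01, so P = 117.75 + 0.01Q.
Competitive equilibrium: 172.4 − 0.018Q = 117.75 + 0.01Q → Q* = 1951.78571, P* = 137.26786.
Marginal revenue: MR = 172.4 − 0.036Q. Set MR = MC: 172.4 − 0.036Q = 117.75 + 0.01Q → Q_m = 1188.04348.
Price P_m = 172.4 − 0.018·1188.04348 = 151.01522; MC(Q_m) = 117.75 + 0.01·1188.04348 = 129.63043.
Competitive Q* = 1951.78571, so ΔQ = 763.74223; wedge = 151.01522 − 129.63043 = 21.38479.
Deadweight loss = ½ × 763.74223 × 21.38479 = $8166.23 thousand.

$8166.23 thousand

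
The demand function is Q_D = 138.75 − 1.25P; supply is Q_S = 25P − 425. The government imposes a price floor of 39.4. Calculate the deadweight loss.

210.83

In inverse form: demand P = 111 − 0.8Q, supply P = 17 + 0.04Q.
Competitive equilibrium: 111 − 0.8Q = 17 + 0.04Q → Q* = 111.9048, P* = 21.4762.
At the floor P = 39.4, quantity demanded = (111 − 39.4)/0.8 = 89.5.
Sellers' marginal cost at Q' = 89.5: 17 + 0.04·89.5 = 20.58.
ΔQ = 111.9048 − 89.5 = 22.4048; wedge = 39.4 − 20.58 = 18.82.
Deadweight loss = ½ × 22.4048 × 18.82 = 210.83.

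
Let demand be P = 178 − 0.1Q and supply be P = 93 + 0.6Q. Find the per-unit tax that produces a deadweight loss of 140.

Competitive equilibrium: 178 − 0.1Q = 93 + 0.6Q → Q* = 121.4286, P* = 165.8571.
A tax t gives ΔQ = t/0.7 and wedge t, so DWL = t²/1.4.
t²/1.4 = 140 → t² = 196 → t = 14.

14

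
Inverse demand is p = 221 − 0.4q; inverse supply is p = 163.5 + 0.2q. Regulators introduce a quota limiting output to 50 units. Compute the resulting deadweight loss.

630.21

Competitive equilibrium: 221 − 0.4q = 163.5 + 0.2q → q* = 95.8333, p* = 182.6667.
At q = 50: demand price = 221 − 0.4·50 = 201; supply price = 163.5 + 0.2·50 = 173.5.
Δq = 95.8333 − 50 = 45.8333; wedge = 201 − 173.5 = 27.5.
Welfare loss = ½ × 45.8333 × 27.5 = 630.21.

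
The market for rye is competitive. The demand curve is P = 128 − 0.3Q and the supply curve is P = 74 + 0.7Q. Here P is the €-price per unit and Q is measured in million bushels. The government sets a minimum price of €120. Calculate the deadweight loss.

Competitive equilibrium: 128 − 0.3Q = 74 + 0.7Q → Q* = 54, P* = 111.8.
At the floor P = 120, quantity demanded = (128 − 120)/0.3 = 26.66667.
Sellers' marginal cost at Q' = 26.66667: 74 + 0.7·26.66667 = 92.66667.
ΔQ = 54 − 26.66667 = 27.33333; wedge = 120 − 92.66667 = 27.33333.
Welfare loss = ½ × 27.33333 × 27.33333 = €373.56 million.

€373.56 million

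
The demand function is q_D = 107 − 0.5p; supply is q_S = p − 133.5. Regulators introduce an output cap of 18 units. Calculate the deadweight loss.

In inverse form: demand p = 214 − 2q, supply p = 133.5 + q.
Competitive equilibrium: 214 − 2q = 133.5 + q → q* = 26.8333, p* = 160.3333.
At q = 18: demand price = 214 − 2·18 = 178; supply price = 133.5 + 1·18 = 151.5.
Δq = 26.8333 − 18 = 8.8333; wedge = 178 − 151.5 = 26.5.
Deadweight loss = ½ × 8.8333 × 26.5 = 117.04.

117.04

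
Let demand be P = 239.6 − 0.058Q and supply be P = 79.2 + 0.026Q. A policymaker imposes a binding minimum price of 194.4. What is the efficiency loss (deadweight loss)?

Competitive equilibrium: 239.6 − 0.058Q = 79.2 + 0.026Q → Q* = 1909.52381, P* = 128.84762.
At the floor P = 194.4, quantity demanded = (239.6 − 194.4)/0.058 = 779.31034.
Sellers' marginal cost at Q' = 779.31034: 79.2 + 0.026·779.31034 = 99.46207.
ΔQ = 1909.52381 − 779.31034 = 1130.21347; wedge = 194.4 − 99.46207 = 94.93793.
Deadweight loss = ½ × 1130.21347 × 94.93793 = 53650.06.

53650.06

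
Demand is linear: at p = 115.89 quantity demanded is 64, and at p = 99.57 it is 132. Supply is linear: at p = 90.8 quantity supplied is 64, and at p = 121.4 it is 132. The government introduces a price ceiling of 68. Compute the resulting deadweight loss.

Demand slope = (99.57 − 115.89)/(132 − 64) = −0.24, so p = 131.25 − 0.24q.
Supply slope = (121.4 − 90.8)/(132 − 64) = 0.45, so p = 62 + 0.45q.
Competitive equilibrium: 131.25 − 0.24q = 62 + 0.45q → q* = 100.3623, p* = 107.163.
At the ceiling p = 68, quantity supplied = (68 − 62)/0.45 = 13.3333.
Willingness to pay at q' = 13.3333: 131.25 − 0.24·13.3333 = 128.05.
Δq = 100.3623 − 13.3333 = 87.029; wedge = 128.05 − 68 = 60.05.
Welfare loss = ½ × 87.029 × 60.05 = 2613.05.

2613.05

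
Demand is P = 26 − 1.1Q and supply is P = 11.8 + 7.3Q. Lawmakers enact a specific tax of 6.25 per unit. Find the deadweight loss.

Competitive equilibrium: 26 − 1.1Q = 11.8 + 7.3Q → Q* = 1.6905, P* = 24.1405.
With the tax, the buyer price exceeds the seller price by 6.25: (26 − 1.1Q) − (11.8 + 7.3Q) = 6.25 → Q' = 0.9464.
ΔQ = 1.6905 − 0.9464 = 0.7441; the wedge equals the tax, 6.25.
Deadweight loss = ½ × 0.7441 × 6.25 = 2.33.

2.33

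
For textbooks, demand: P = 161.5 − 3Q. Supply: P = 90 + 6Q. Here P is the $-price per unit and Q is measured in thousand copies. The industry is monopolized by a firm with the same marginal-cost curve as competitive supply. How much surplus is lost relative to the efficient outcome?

Competitive equilibrium: 161.5 − 3Q = 90 + 6Q → Q* = 7.9444, P* = 137.6667.
Marginal revenue: MR = 161.5 − 6Q. Set MR = MC: 161.5 − 6Q = 90 + 6Q → Q_m = 5.9583.
Price P_m = 161.5 − 3·5.9583 = 143.6251; MC(Q_m) = 90 + 6·5.9583 = 125.7498.
Competitive Q* = 7.9444, so ΔQ = 1.9861; wedge = 143.6251 − 125.7498 = 17.8753.
Welfare loss = ½ × 1.9861 × 17.8753 = $17.75 thousand.

$17.75 thousand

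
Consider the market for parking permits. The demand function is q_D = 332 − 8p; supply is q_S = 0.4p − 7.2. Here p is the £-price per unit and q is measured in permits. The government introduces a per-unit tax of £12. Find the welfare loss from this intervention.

£27.43

In inverse form: demand p = 41.5 − 0.125q, supply p = 18 + 2.5q.
Competitive equilibrium: 41.5 − 0.125q = 18 + 2.5q → q* = 8.9524, p* = 40.381.
With the tax, the buyer price exceeds the seller price by 12: (41.5 − 0.125q) − (18 + 2.5q) = 12 → q' = 4.381.
Δq = 8.9524 − 4.381 = 4.5714; the wedge equals the tax, 12.
The triangle = ½ × 4.5714 × 12 = £27.43.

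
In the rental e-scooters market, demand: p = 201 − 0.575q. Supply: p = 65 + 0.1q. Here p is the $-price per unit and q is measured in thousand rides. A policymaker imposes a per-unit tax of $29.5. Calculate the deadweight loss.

Competitive equilibrium: 201 − 0.575q = 65 + 0.1q → q* = 201.4815, p* = 85.1481.
With the tax, the buyer price exceeds the seller price by 29.5: (201 − 0.575q) − (65 + 0.1q) = 29.5 → q' = 157.7778.
Δq = 201.4815 − 157.7778 = 43.7037; the wedge equals the tax, 29.5.
Deadweight loss = ½ × 43.7037 × 29.5 = $644.63 thousand.

$644.63 thousand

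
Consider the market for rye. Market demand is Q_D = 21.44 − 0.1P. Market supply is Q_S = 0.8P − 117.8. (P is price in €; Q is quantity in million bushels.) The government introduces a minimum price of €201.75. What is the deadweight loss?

In inverse form: demand P = 214.4 − 10Q, supply P = 147.25 + 1.25Q.
Competitive equilibrium: 214.4 − 10Q = 147.25 + 1.25Q → Q* = 5.9689, P* = 154.7111.
At the floor P = 201.75, quantity demanded = (214.4 − 201.75)/10 = 1.265.
Sellers' marginal cost at Q' = 1.265: 147.25 + 1.25·1.265 = 148.8313.
ΔQ = 5.9689 − 1.265 = 4.7039; wedge = 201.75 − 148.8313 = 52.9187.
The triangle = ½ × 4.7039 × 52.9187 = €124.46 million.

€124.46 million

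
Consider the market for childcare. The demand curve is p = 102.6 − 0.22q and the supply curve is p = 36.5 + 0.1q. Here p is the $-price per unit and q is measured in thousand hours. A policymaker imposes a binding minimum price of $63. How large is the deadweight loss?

$112.89 thousand

Competitive equilibrium: 102.6 − 0.22q = 36.5 + 0.1q → q* = 206.5625, p* = 57.1563.
At the floor p = 63, quantity demanded = (102.6 − 63)/0.22 = 180.
Sellers' marginal cost at q' = 180: 36.5 + 0.1·180 = 54.5.
Δq = 206.5625 − 180 = 26.5625; wedge = 63 − 54.5 = 8.5.
DWL = ½ × 26.5625 × 8.5 = $112.89 thousand.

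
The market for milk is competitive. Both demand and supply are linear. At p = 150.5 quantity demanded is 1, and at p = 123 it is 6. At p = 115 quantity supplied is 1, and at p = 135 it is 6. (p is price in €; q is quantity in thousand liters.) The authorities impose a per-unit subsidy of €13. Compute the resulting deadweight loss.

€8.89 thousand

Demand slope = (123 − 150.5)/(6 − 1) = −5.5, so p = 156 − 5.5q.
Supply slope = (135 − 115)/(6 − 1) = 4, so p = 111 + 4q.
Competitive equilibrium: 156 − 5.5q = 111 + 4q → q* = 4.73684, p* = 129.94737.
The subsidy lowers effective supply by 13: p = 98 + 4q.
New quantity: 156 − 5.5q = 98 + 4q → q' = 6.10526.
Overproduction Δq = 6.10526 − 4.73684 = 1.36842; wedge = subsidy = 13.
Welfare loss = ½ × 1.36842 × 13 = €8.89 thousand.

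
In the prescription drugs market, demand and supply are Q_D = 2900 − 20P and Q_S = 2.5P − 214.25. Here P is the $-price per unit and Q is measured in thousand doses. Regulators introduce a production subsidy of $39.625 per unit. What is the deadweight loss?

$1744.60 thousand

In inverse form: demand P = 145 − 0.05Q, supply P = 85.7 + 0.4Q.
Competitive equilibrium: 145 − 0.05Q = 85.7 + 0.4Q → Q* = 131.7778, P* = 138.4111.
The subsidy lowers effective supply by 39.625: P = 46.075 + 0.4Q.
New quantity: 145 − 0.05Q = 46.075 + 0.4Q → Q' = 219.8333.
Overproduction ΔQ = 219.8333 − 131.7778 = 88.0555; wedge = subsidy = 39.625.
DWL = ½ × 88.0555 × 39.625 = $1744.60 thousand.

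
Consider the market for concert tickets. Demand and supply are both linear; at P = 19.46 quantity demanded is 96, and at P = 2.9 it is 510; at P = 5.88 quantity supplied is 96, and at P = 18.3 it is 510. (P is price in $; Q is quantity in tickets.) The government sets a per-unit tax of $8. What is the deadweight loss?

Demand slope = (2.9 − 19.46)/(510 − 96) = −0.04, so P = 23.3 − 0.04Q.
Supply slope = (18.3 − 5.88)/(510 − 96) = 0.03, so P = 3 + 0.03Q.
Competitive equilibrium: 23.3 − 0.04Q = 3 + 0.03Q → Q* = 290, P* = 11.7.
With the tax, the buyer price exceeds the seller price by 8: (23.3 − 0.04Q) − (3 + 0.03Q) = 8 → Q' = 175.7143.
ΔQ = 290 − 175.7143 = 114.2857; the wedge equals the tax, 8.
The triangle = ½ × 114.2857 × 8 = $457.14.

$457.14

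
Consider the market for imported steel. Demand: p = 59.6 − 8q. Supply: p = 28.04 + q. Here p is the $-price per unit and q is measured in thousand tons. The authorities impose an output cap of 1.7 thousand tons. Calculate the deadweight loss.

Competitive equilibrium: 59.6 − 8q = 28.04 + q → q* = 3.5067, p* = 31.5467.
At q = 1.7: demand price = 59.6 − 8·1.7 = 46; supply price = 28.04 + 1·1.7 = 29.74.
Δq = 3.5067 − 1.7 = 1.8067; wedge = 46 − 29.74 = 16.26.
The triangle = ½ × 1.8067 × 16.26 = $14.69 thousand.

$14.69 thousand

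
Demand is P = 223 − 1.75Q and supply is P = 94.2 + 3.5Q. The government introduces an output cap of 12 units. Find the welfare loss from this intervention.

412.35

Competitive equilibrium: 223 − 1.75Q = 94.2 + 3.5Q → Q* = 24.5333, P* = 180.0667.
At Q = 12: demand price = 223 − 1.75·12 = 202; supply price = 94.2 + 3.5·12 = 136.2.
ΔQ = 24.5333 − 12 = 12.5333; wedge = 202 − 136.2 = 65.8.
Deadweight loss = ½ × 12.5333 × 65.8 = 412.35.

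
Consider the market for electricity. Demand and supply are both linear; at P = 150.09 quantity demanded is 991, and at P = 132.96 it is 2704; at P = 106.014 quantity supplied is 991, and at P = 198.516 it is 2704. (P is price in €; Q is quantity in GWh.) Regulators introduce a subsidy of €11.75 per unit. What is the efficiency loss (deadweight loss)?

€1078.61

Demand slope = (132.96 − 150.09)/(2704 − 991) = −0.01, so P = 160 − 0.01Q.
Supply slope = (198.516 − 106.014)/(2704 − 991) = 0.054, so P = 52.5 + 0.054Q.
Competitive equilibrium: 160 − 0.01Q = 52.5 + 0.054Q → Q* = 1679.6875, P* = 143.2031.
The subsidy lowers effective supply by 11.75: P = 40.75 + 0.054Q.
New quantity: 160 − 0.01Q = 40.75 + 0.054Q → Q' = 1863.2813.
Overproduction ΔQ = 1863.2813 − 1679.6875 = 183.5938; wedge = subsidy = 11.75.
Deadweight loss = ½ × 183.5938 × 11.75 = €1078.61.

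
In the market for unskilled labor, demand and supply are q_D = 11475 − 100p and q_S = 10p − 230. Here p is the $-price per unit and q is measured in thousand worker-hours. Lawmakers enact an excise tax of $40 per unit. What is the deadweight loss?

In inverse form: demand p = 114.75 − 0.01q, supply p = 23 + 0.1q.
Competitive equilibrium: 114.75 − 0.01q = 23 + 0.1q → q* = 834.0909, p* = 106.4091.
With the tax, the buyer price exceeds the seller price by 40: (114.75 − 0.01q) − (23 + 0.1q) = 40 → q' = 470.4545.
Δq = 834.0909 − 470.4545 = 363.6364; the wedge equals the tax, 40.
Deadweight loss = ½ × 363.6364 × 40 = $7272.73 thousand.

$7272.73 thousand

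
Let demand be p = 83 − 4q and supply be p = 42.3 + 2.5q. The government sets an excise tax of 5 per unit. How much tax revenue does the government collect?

27.46

Competitive equilibrium: 83 − 4q = 42.3 + 2.5q → q* = 6.2615, p* = 57.9538.
With the tax, the buyer price exceeds the seller price by 5: (83 − 4q) − (42.3 + 2.5q) = 5 → q' = 5.4923.
Tax revenue = 5 × 5.4923 = 27.46.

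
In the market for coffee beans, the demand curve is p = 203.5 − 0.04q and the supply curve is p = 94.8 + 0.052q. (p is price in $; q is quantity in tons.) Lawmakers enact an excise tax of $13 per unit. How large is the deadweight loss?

Competitive equilibrium: 203.5 − 0.04q = 94.8 + 0.052q → q* = 1181.5217, p* = 156.2391.
With the tax, the buyer price exceeds the seller price by 13: (203.5 − 0.04q) − (94.8 + 0.052q) = 13 → q' = 1040.2174.
Δq = 1181.5217 − 1040.2174 = 141.3043; the wedge equals the tax, 13.
The triangle = ½ × 141.3043 × 13 = $918.48.

$918.48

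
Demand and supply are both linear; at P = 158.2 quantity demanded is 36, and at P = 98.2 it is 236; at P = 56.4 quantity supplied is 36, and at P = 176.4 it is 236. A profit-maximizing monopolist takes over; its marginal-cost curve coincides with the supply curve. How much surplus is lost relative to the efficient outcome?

Demand slope = (98.2 − 158.2)/(236 − 36) = −0.3, so P = 169 − 0.3Q.
Supply slope = (176.4 − 56.4)/(236 − 36) = 0.6, so P = 34.8 + 0.6Q.
Competitive equilibrium: 169 − 0.3Q = 34.8 + 0.6Q → Q* = 149.11111, P* = 124.26667.
Marginal revenue: MR = 169 − 0.6Q. Set MR = MC: 169 − 0.6Q = 34.8 + 0.6Q → Q_m = 111.83333.
Price P_m = 169 − 0.3·111.83333 = 135.45; MC(Q_m) = 34.8 + 0.6·111.83333 = 101.9.
Competitive Q* = 149.11111, so ΔQ = 37.27778; wedge = 135.45 − 101.9 = 33.55.
Deadweight loss = ½ × 37.27778 × 33.55 = 625.33.

625.33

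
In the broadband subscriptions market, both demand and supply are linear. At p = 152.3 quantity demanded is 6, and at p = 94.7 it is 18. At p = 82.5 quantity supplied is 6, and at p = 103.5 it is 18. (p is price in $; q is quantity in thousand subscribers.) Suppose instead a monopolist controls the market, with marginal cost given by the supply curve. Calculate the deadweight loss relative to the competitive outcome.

$162.51 thousand

Demand slope = (94.7 − 152.3)/(18 − 6) = −4.8, so p = 181.1 − 4.8q.
Supply slope = (103.5 − 82.5)/(18 − 6) = 1.75, so p = 72 + 1.75q.
Competitive equilibrium: 181.1 − 4.8q = 72 + 1.75q → q* = 16.6565, p* = 101.1489.
Marginal revenue: MR = 181.1 − 9.6q. Set MR = MC: 181.1 − 9.6q = 72 + 1.75q → q_m = 9.6123.
Price p_m = 181.1 − 4.8·9.6123 = 134.961; MC(q_m) = 72 + 1.75·9.6123 = 88.8215.
Competitive q* = 16.6565, so Δq = 7.0442; wedge = 134.961 − 88.8215 = 46.1395.
DWL = ½ × 7.0442 × 46.1395 = $162.51 thousand.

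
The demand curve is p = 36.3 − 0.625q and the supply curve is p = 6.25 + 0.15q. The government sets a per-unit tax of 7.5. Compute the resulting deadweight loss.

36.29

Competitive equilibrium: 36.3 − 0.625q = 6.25 + 0.15q → q* = 38.7742, p* = 12.0661.
With the tax, the buyer price exceeds the seller price by 7.5: (36.3 − 0.625q) − (6.25 + 0.15q) = 7.5 → q' = 29.0968.
Δq = 38.7742 − 29.0968 = 9.6774; the wedge equals the tax, 7.5.
The triangle = ½ × 9.6774 × 7.5 = 36.29.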